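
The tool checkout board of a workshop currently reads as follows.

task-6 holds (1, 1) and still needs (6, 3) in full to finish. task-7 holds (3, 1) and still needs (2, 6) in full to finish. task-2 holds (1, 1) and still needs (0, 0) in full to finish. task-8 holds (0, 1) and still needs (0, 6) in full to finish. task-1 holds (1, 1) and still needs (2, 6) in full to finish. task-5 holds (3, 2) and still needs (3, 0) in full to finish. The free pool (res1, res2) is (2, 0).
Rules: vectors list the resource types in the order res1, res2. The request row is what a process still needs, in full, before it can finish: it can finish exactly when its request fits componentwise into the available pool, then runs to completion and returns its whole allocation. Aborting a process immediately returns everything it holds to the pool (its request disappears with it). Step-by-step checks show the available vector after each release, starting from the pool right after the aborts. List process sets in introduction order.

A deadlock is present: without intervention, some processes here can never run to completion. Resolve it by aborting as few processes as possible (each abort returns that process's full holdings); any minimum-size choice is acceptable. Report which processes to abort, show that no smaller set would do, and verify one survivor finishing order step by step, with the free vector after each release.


Minimum abort set: task-8 and task-1.
Key observation: task-7 was stuck for good until task-8 and task-1 gave back (1, 2); in the order shown it finishes at step 4.
Minimality, checking each single-abort alternative: task-6 alone leaves task-7 blocked (short on res2); task-7 alone leaves task-8 blocked (short on res2); task-2 alone leaves task-7 blocked (short on res2); task-8 alone leaves task-7 blocked (short on res2); task-1 alone leaves task-7 blocked (short on res2); task-5 alone leaves task-7 blocked (short on res2).
Survivors finish in the order: task-5, task-2, task-6, task-7. Walking it through (pool after the aborts first):
  pool = (3, 2)
  task-5 needs (3, 0) <= (3, 2) -> finishes; pool += (3, 2) = (6, 4)
  task-2 needs (0, 0) <= (6, 4) -> finishes; pool += (1, 1) = (7, 5)
  task-6 needs (6, 3) <= (7, 5) -> finishes; pool += (1, 1) = (8, 6)
  task-7 needs (2, 6) <= (8, 6) -> finishes; pool += (3, 1) = (11, 7)


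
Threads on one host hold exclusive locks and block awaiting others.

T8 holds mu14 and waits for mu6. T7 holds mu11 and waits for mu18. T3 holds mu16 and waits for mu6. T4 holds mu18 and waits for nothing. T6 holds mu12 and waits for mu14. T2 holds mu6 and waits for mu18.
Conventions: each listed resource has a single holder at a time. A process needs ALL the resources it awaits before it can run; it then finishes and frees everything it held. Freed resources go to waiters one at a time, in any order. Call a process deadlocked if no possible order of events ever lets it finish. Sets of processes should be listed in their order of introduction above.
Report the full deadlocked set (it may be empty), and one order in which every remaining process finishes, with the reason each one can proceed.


No process is deadlocked.
Key observation: all waits point, directly or indirectly, at processes that can finish, so nothing is permanently blocked.
The rest can finish in the order T4, T2, T7, T3, T8, T6.
Check, step by step:
  T4 waits on nothing -> runs at once and releases mu18
  run T2 (all its waits — mu18 — are resolved); releases mu6
  run T7 (all its waits — mu18 — are resolved); releases mu11
  run T3 (all its waits — mu6 — are resolved); releases mu16
  run T8 (all its waits — mu6 — are resolved); releases mu14
  run T6 (all its waits — mu14 — are resolved); releases mu12


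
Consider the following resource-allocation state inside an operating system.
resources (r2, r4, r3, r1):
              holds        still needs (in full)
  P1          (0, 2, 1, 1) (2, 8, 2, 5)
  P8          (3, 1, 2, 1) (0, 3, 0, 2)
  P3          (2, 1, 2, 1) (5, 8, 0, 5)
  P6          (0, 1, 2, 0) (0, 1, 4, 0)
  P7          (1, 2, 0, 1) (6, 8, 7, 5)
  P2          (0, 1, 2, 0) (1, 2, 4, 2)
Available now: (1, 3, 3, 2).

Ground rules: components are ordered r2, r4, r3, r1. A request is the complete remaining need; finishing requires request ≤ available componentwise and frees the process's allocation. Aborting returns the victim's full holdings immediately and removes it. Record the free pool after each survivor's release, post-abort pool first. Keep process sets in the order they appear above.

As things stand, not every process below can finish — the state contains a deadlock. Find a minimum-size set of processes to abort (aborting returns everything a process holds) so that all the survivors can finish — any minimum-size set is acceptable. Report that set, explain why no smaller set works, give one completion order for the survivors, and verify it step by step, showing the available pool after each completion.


Minimum abort set: P1 and P3.
Key observation: the deadlocked P7 becomes finishable only because P1 and P3 released (2, 3, 3, 2); it completes at step 3 below.
Why nothing smaller works — every single abort fails: P1 alone leaves P3 blocked (short on r2 and r1); P8 alone leaves P1 blocked (short on r4 and r1); P3 alone leaves P1 blocked (short on r4 and r1); P6 alone leaves P1 blocked (short on r4 and r1); P7 alone leaves P1 blocked (short on r1); P2 alone leaves P1 blocked (short on r4 and r1).
Survivors finish in the order: P6, P8, P7, P2. Walking it through (pool after the aborts first):
  pool = (3, 6, 6, 4)
  P6: need (0, 1, 4, 0) fits (3, 6, 6, 4); releases (0, 1, 2, 0), pool now (3, 7, 8, 4)
  P8: need (0, 3, 0, 2) fits (3, 7, 8, 4); releases (3, 1, 2, 1), pool now (6, 8, 10, 5)
  P7: need (6, 8, 7, 5) fits (6, 8, 10, 5); releases (1, 2, 0, 1), pool now (7, 10, 10, 6)
  P2: need (1, 2, 4, 2) fits (7, 10, 10, 6); releases (0, 1, 2, 0), pool now (7, 11, 12, 6)


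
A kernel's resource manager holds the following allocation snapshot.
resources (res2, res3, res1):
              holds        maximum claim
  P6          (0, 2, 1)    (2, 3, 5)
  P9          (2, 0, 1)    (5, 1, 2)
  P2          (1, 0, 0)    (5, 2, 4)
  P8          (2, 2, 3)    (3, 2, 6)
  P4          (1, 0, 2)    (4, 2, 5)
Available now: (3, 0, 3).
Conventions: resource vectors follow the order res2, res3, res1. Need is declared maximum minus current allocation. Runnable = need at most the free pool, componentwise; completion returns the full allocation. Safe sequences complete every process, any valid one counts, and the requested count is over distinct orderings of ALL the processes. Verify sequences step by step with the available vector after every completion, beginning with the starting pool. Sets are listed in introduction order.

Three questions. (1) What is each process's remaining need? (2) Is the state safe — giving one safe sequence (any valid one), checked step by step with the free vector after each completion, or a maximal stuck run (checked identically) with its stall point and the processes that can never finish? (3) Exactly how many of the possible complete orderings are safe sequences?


(1) Remaining need (order res2, res3, res1):
  P6: (2, 1, 4)
  P9: (3, 1, 1)
  P2: (4, 2, 4)
  P8: (1, 0, 3)
  P4: (3, 2, 3)
(2) The state is SAFE; one workable sequence: P8, P4, P6, P9, P2.
Key observation: at P8 the run first touches a limit — (1, 0, 3) against (3, 0, 3), exact on a resource it actually requests.
Check, step by step:
  pool = (3, 0, 3)
  P8 needs (1, 0, 3) <= (3, 0, 3) -> finishes; pool += (2, 2, 3) = (5, 2, 6)
  P4 needs (3, 2, 3) <= (5, 2, 6) -> finishes; pool += (1, 0, 2) = (6, 2, 8)
  P6 needs (2, 1, 4) <= (6, 2, 8) -> finishes; pool += (0, 2, 1) = (6, 4, 9)
  P9 needs (3, 1, 1) <= (6, 4, 9) -> finishes; pool += (2, 0, 1) = (8, 4, 10)
  P2 needs (4, 2, 4) <= (8, 4, 10) -> finishes; pool += (1, 0, 0) = (9, 4, 10)
(3) Exactly 24 of the possible complete orderings are safe sequences.


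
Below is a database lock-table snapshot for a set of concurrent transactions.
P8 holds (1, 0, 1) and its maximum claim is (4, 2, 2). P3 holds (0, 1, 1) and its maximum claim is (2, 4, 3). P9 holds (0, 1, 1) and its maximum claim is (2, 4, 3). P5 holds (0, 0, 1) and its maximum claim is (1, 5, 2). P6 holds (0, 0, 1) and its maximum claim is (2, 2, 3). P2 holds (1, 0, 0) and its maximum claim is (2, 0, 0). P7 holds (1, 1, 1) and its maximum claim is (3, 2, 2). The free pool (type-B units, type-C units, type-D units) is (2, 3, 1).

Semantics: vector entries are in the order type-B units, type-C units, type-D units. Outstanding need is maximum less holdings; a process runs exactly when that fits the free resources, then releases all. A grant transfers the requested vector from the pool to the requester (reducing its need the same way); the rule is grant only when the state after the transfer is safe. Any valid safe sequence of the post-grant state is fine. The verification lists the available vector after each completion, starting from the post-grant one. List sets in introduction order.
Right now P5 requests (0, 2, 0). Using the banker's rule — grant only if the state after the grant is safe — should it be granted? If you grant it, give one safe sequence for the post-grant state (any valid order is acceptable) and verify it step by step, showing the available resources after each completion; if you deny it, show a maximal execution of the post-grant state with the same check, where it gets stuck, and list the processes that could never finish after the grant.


DENY — the pretend-granted state is unsafe.
Key observation: no order helps: past P7, P2, P8, P6, the free pool tops out at (5, 2, 4), below what each blocked process needs in type-C units.
On the post-grant state, P7, P2, P8, P6 is a maximal run — nothing extends it. Check, step by step:
  pool = (2, 1, 1)
  P7: need (2, 1, 1) fits (2, 1, 1); releases (1, 1, 1), pool now (3, 2, 2)
  P2: need (1, 0, 0) fits (3, 2, 2); releases (1, 0, 0), pool now (4, 2, 2)
  P8: need (3, 2, 1) fits (4, 2, 2); releases (1, 0, 1), pool now (5, 2, 3)
  P6: need (2, 2, 2) fits (5, 2, 3); releases (0, 0, 1), pool now (5, 2, 4)
  P3 still needs (2, 3, 2) but only (5, 2, 4) is free — short on type-C units
  P9 still needs (2, 3, 2) but only (5, 2, 4) is free — short on type-C units
  P5 still needs (1, 3, 1) but only (5, 2, 4) is free — short on type-C units
Post-grant, the permanently blocked set is P3, P9 and P5.


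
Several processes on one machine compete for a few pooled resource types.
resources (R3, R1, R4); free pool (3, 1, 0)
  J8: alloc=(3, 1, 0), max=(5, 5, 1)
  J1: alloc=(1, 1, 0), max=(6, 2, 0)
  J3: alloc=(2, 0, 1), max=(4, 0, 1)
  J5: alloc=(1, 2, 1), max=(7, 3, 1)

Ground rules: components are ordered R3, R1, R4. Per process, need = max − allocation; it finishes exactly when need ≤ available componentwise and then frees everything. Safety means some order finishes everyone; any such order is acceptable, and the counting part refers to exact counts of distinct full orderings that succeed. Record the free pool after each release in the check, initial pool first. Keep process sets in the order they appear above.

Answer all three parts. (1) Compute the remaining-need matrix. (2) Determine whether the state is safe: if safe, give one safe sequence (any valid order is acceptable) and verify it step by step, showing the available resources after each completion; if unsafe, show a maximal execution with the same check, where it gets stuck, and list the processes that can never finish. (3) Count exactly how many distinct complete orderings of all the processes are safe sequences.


(1) Outstanding need per process (order R3, R1, R4):
  J8: (2, 4, 1)
  J1: (5, 1, 0)
  J3: (2, 0, 0)
  J5: (6, 1, 0)
(2) SAFE, for example via the order J3, J1, J5, J8.
Key observation: J1 marks the first exact bind of the order: its need (5, 1, 0) fits the free (5, 1, 1) with zero slack on a requested resource.
Walking it through:
  pool = (3, 1, 0)
  J3 needs (2, 0, 0) <= (3, 1, 0) -> finishes; pool += (2, 0, 1) = (5, 1, 1)
  J1 needs (5, 1, 0) <= (5, 1, 1) -> finishes; pool += (1, 1, 0) = (6, 2, 1)
  J5 needs (6, 1, 0) <= (6, 2, 1) -> finishes; pool += (1, 2, 1) = (7, 4, 2)
  J8 needs (2, 4, 1) <= (7, 4, 2) -> finishes; pool += (3, 1, 0) = (10, 5, 2)
(3) Precisely 1 of the possible complete orderings is a safe sequence.


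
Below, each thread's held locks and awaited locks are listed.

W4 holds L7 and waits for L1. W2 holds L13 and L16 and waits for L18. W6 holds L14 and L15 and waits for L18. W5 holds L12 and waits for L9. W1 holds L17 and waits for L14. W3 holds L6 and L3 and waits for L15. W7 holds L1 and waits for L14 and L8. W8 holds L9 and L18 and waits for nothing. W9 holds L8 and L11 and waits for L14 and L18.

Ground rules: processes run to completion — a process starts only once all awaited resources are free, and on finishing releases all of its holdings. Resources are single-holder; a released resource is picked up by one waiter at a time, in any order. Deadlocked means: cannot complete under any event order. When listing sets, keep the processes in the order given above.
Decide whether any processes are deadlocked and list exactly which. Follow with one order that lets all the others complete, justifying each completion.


No process is deadlocked.
Key observation: the wait graph is acyclic; completion cascades from the unblocked processes through everyone else.
The rest can finish in the order W8, W5, W6, W1, W3, W9, W7, W2, W4.
Walking it through:
  run W8 (it waits on nothing); releases L9 and L18
  W5 waits on L9 — all released -> runs and releases L12
  W6 waits on L18 — all released -> runs and releases L14 and L15
  W1 waits on L14 — all released -> runs and releases L17
  W3 waits on L15 — all released -> runs and releases L6 and L3
  W9 waits on L14 and L18 — all released -> runs and releases L8 and L11
  W7 waits on L14 and L8 — all released -> runs and releases L1
  W2 waits on L18 — all released -> runs and releases L13 and L16
  W4 waits on L1 — all released -> runs and releases L7


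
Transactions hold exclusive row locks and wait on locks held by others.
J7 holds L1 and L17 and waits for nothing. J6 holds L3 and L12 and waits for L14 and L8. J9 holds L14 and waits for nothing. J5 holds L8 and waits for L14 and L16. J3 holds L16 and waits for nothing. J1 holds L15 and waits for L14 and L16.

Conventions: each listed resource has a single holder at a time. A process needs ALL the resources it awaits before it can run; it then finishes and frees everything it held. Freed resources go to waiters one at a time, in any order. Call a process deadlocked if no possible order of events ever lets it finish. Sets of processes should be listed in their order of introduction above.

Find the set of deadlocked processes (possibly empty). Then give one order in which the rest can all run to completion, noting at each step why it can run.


Nothing here is deadlocked.
Key observation: there is no circular wait here — follow any chain and it reaches a process that is free to run now.
The rest can finish in the order J3, J9, J7, J5, J6, J1.
Check, step by step:
  J3 waits on nothing -> runs at once and releases L16
  J9 waits on nothing -> runs at once and releases L14
  J7 waits on nothing -> runs at once and releases L1 and L17
  J5 waits on L14 and L16 — all released -> runs and releases L8
  J6 waits on L14 and L8 — all released -> runs and releases L3 and L12
  J1 waits on L14 and L16 — all released -> runs and releases L15


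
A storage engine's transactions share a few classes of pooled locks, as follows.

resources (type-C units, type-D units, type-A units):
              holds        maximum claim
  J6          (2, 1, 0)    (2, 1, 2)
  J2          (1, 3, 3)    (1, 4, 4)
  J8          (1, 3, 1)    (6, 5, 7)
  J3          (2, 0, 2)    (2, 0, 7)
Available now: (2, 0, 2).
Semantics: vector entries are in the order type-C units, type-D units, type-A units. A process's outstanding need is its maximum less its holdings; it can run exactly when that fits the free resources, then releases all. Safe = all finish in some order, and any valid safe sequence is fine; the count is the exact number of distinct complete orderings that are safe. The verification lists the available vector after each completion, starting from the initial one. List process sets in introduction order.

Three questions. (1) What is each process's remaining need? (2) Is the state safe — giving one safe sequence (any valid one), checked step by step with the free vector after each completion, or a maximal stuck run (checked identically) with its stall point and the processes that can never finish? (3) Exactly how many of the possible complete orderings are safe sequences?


(1) Need matrix, components ordered type-C units, type-D units, type-A units:
  J6: (0, 0, 2)
  J2: (0, 1, 1)
  J8: (5, 2, 6)
  J3: (0, 0, 5)
(2) SAFE. One safe sequence: J6, J2, J3, J8.
Key observation: the first exact fit in this order is J6 — it needs (0, 0, 2) with (2, 0, 2) free, meeting a requested resource to the last unit.
Verifying each step:
  pool = (2, 0, 2)
  J6: need (0, 0, 2) fits (2, 0, 2); releases (2, 1, 0), pool now (4, 1, 2)
  J2: need (0, 1, 1) fits (4, 1, 2); releases (1, 3, 3), pool now (5, 4, 5)
  J3: need (0, 0, 5) fits (5, 4, 5); releases (2, 0, 2), pool now (7, 4, 7)
  J8: need (5, 2, 6) fits (7, 4, 7); releases (1, 3, 1), pool now (8, 7, 8)
(3) The exact count: 1 of the possible complete orderings is a safe sequence.


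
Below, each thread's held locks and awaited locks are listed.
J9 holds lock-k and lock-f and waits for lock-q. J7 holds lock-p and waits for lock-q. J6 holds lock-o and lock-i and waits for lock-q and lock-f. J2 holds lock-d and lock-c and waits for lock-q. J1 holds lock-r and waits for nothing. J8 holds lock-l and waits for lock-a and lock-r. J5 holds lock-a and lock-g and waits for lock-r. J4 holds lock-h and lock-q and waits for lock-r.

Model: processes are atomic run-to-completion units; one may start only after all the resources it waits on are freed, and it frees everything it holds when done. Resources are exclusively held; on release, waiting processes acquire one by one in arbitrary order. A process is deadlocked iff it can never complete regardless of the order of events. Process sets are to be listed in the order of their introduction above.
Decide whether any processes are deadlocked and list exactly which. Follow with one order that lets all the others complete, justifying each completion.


Nothing here is deadlocked.
Key observation: there is no circular wait here — follow any chain and it reaches a process that is free to run now.
A valid finishing order for the others: J1, J5, J4, J9, J7, J2, J8, J6.
Walking it through:
  J1: no waits; runs immediately, freeing lock-r
  J5: everything it awaited (lock-r) is free; runs, freeing lock-a and lock-g
  J4: everything it awaited (lock-r) is free; runs, freeing lock-h and lock-q
  J9: everything it awaited (lock-q) is free; runs, freeing lock-k and lock-f
  J7: everything it awaited (lock-q) is free; runs, freeing lock-p
  J2: everything it awaited (lock-q) is free; runs, freeing lock-d and lock-c
  J8: everything it awaited (lock-a and lock-r) is free; runs, freeing lock-l
  J6: everything it awaited (lock-q and lock-f) is free; runs, freeing lock-o and lock-i


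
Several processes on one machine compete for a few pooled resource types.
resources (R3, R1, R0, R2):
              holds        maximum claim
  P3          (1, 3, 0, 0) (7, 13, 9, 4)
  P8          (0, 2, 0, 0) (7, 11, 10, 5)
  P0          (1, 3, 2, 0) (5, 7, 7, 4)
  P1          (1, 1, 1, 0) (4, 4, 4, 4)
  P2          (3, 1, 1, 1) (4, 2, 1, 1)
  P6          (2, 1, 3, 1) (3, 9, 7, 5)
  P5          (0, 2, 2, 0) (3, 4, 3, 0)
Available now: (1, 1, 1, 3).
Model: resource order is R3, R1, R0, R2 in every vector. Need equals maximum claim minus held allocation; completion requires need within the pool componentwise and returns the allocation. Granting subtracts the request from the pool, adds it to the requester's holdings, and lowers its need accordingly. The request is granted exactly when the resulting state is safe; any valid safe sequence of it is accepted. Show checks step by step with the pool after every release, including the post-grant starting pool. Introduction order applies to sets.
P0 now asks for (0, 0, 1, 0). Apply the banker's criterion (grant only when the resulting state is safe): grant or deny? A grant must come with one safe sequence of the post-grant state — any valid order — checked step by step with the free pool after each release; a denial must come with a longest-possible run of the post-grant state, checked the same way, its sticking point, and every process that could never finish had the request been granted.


GRANT: granting preserves safety; a valid post-grant sequence is P2, P5, P1, P0, P6, P8, P3.
Key observation: after the grant the pool drops to (1, 1, 0, 3), which still lets P2 finish first and unwind the rest.
Check on the post-grant state, step by step:
  pool = (1, 1, 0, 3)
  run P2 (needs (1, 1, 0, 0), free (1, 1, 0, 3)); after release of (3, 1, 1, 1) the pool is (4, 2, 1, 4)
  run P5 (needs (3, 2, 1, 0), free (4, 2, 1, 4)); after release of (0, 2, 2, 0) the pool is (4, 4, 3, 4)
  run P1 (needs (3, 3, 3, 4), free (4, 4, 3, 4)); after release of (1, 1, 1, 0) the pool is (5, 5, 4, 4)
  run P0 (needs (4, 4, 4, 4), free (5, 5, 4, 4)); after release of (1, 3, 3, 0) the pool is (6, 8, 7, 4)
  run P6 (needs (1, 8, 4, 4), free (6, 8, 7, 4)); after release of (2, 1, 3, 1) the pool is (8, 9, 10, 5)
  run P8 (needs (7, 9, 10, 5), free (8, 9, 10, 5)); after release of (0, 2, 0, 0) the pool is (8, 11, 10, 5)
  run P3 (needs (6, 10, 9, 4), free (8, 11, 10, 5)); after release of (1, 3, 0, 0) the pool is (9, 14, 10, 5)


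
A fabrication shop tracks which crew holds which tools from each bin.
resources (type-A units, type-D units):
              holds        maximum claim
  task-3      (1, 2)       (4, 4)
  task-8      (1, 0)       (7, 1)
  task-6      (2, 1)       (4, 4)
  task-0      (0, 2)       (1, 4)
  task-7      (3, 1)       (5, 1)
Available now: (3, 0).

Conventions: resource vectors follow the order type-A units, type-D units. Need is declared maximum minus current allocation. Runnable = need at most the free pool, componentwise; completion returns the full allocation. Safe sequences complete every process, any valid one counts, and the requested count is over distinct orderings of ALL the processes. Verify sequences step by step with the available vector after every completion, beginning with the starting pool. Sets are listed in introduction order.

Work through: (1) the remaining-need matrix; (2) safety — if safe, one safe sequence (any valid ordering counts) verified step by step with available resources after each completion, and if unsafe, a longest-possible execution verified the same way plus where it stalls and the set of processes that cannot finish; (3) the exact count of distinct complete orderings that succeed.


(1) Outstanding need per process (order type-A units, type-D units):
  task-3: (3, 2)
  task-8: (6, 1)
  task-6: (2, 3)
  task-0: (1, 2)
  task-7: (2, 0)
(2) The state is UNSAFE.
Key observation: the pool after task-7, task-8 is (7, 1); every surviving request exceeds it in type-D units, so progress ends there.
The run task-7, task-8 cannot be extended any further. Verifying each step:
  pool = (3, 0)
  task-7 needs (2, 0) <= (3, 0) -> finishes; pool += (3, 1) = (6, 1)
  task-8 needs (6, 1) <= (6, 1) -> finishes; pool += (1, 0) = (7, 1)
  task-3 cannot run: need (3, 2) vs free (7, 1) (insufficient type-D units)
  task-6 cannot run: need (2, 3) vs free (7, 1) (insufficient type-D units)
  task-0 cannot run: need (1, 2) vs free (7, 1) (insufficient type-D units)
Permanently blocked: task-3, task-6 and task-0.
(3) Precisely 0 of the possible complete orderings are safe sequences.


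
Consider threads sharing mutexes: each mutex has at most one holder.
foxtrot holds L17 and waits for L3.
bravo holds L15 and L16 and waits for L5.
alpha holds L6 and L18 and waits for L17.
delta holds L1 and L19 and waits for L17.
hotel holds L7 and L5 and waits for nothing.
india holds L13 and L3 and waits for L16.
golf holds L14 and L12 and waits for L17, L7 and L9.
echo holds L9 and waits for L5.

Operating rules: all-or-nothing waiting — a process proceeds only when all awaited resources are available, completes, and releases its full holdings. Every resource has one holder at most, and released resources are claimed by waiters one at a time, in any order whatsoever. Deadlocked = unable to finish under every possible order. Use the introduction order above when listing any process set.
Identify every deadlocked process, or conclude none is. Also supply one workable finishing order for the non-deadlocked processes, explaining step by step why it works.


Nothing here is deadlocked.
Key observation: every chain of waits terminates; starting from the processes that wait on nothing, all the rest unlock in turn.
One completion order for the rest: hotel, bravo, echo, india, foxtrot, delta, golf, alpha.
Walking it through:
  hotel waits on nothing -> runs at once and releases L7 and L5
  bravo waits on L5 — all released -> runs and releases L15 and L16
  echo waits on L5 — all released -> runs and releases L9
  india waits on L16 — all released -> runs and releases L13 and L3
  foxtrot waits on L3 — all released -> runs and releases L17
  delta waits on L17 — all released -> runs and releases L1 and L19
  golf waits on L17, L7 and L9 — all released -> runs and releases L14 and L12
  alpha waits on L17 — all released -> runs and releases L6 and L18


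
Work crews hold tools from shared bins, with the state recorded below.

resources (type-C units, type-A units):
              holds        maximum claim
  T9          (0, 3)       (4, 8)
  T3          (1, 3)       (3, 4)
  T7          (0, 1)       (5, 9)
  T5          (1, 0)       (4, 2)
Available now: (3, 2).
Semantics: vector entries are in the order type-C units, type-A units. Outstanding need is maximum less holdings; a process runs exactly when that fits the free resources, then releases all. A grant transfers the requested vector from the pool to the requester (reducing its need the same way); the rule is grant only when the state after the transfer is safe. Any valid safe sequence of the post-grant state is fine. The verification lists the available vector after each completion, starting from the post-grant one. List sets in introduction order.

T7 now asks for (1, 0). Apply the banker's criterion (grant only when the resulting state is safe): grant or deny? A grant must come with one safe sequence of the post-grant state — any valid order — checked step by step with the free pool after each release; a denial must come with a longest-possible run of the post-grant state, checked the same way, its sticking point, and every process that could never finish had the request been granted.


GRANT: granting preserves safety; a valid post-grant sequence is T3, T5, T9, T7.
Key observation: even at the reduced pool (2, 2), T3 fits immediately, so safety survives the grant.
Check on the post-grant state, step by step:
  pool = (2, 2)
  run T3 (needs (2, 1), free (2, 2)); after release of (1, 3) the pool is (3, 5)
  run T5 (needs (3, 2), free (3, 5)); after release of (1, 0) the pool is (4, 5)
  run T9 (needs (4, 5), free (4, 5)); after release of (0, 3) the pool is (4, 8)
  run T7 (needs (4, 8), free (4, 8)); after release of (1, 1) the pool is (5, 9)


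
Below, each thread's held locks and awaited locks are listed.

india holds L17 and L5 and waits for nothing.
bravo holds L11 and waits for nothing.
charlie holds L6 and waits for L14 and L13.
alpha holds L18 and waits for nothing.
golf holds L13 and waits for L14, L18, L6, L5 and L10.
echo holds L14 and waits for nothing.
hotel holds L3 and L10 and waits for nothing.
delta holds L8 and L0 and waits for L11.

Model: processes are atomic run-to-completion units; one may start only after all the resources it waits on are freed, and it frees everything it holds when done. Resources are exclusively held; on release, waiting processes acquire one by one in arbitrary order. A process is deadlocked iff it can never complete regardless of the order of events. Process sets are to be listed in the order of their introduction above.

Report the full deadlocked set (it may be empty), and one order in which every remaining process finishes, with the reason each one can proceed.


Deadlocked set: charlie and golf.
Key observation: charlie -> golf -> charlie is a circular wait — nothing in it can go first; no other process is dragged down with it.
The rest can finish in the order alpha, hotel, india, bravo, delta, echo.
Step-by-step check:
  run alpha (it waits on nothing); releases L18
  run hotel (it waits on nothing); releases L3 and L10
  run india (it waits on nothing); releases L17 and L5
  run bravo (it waits on nothing); releases L11
  delta waits on L11 — all released -> runs and releases L8 and L0
  run echo (it waits on nothing); releases L14


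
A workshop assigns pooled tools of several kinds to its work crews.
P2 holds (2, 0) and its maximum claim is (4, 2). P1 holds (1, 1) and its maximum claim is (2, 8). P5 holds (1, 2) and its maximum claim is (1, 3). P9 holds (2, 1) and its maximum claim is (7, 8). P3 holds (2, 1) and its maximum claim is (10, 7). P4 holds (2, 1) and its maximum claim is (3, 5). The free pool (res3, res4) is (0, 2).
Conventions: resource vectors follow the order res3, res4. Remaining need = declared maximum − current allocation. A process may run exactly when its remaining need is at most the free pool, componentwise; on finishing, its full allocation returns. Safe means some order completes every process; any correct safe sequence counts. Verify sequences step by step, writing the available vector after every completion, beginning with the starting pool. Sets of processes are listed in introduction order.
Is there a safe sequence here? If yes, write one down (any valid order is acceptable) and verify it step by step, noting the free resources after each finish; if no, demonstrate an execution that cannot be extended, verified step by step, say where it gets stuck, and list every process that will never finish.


UNSAFE.
Key observation: P5, P4, P2 can finish, but then (5, 5) is all there is, and the blocked group's res4 demands exceed it.
The run P5, P4, P2 cannot be extended any further. Walking it through:
  pool = (0, 2)
  run P5 (needs (0, 1), free (0, 2)); after release of (1, 2) the pool is (1, 4)
  run P4 (needs (1, 4), free (1, 4)); after release of (2, 1) the pool is (3, 5)
  run P2 (needs (2, 2), free (3, 5)); after release of (2, 0) the pool is (5, 5)
  P1 cannot run: need (1, 7) vs free (5, 5) (insufficient res4)
  P9 cannot run: need (5, 7) vs free (5, 5) (insufficient res4)
  P3 cannot run: need (8, 6) vs free (5, 5) (insufficient res3 and res4)
Processes that can never finish: P1, P9 and P3.


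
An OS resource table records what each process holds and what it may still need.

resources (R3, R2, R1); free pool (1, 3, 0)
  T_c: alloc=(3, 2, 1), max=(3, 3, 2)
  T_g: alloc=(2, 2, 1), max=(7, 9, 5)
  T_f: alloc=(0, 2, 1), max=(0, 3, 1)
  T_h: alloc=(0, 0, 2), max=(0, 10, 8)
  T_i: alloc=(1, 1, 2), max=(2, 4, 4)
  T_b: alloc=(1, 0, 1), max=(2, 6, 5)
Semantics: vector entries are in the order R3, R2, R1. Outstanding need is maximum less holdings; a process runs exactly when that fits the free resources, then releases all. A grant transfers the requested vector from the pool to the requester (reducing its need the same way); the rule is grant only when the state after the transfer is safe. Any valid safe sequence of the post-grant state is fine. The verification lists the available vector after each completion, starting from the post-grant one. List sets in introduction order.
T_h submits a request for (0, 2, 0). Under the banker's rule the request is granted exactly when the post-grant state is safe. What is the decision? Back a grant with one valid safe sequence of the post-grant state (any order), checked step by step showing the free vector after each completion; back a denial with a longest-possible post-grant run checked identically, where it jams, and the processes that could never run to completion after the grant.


DENY: after the grant no complete ordering would exist.
Key observation: once T_f, T_c, T_i, T_b finish, the pool peaks at (6, 6, 5) — and every remaining process still needs more R2 than that.
After a pretend grant, a maximal execution: T_f, T_c, T_i, T_b — then nothing else fits. Walking it through:
  pool = (1, 1, 0)
  T_f needs (0, 1, 0) <= (1, 1, 0) -> finishes; pool += (0, 2, 1) = (1, 3, 1)
  T_c needs (0, 1, 1) <= (1, 3, 1) -> finishes; pool += (3, 2, 1) = (4, 5, 2)
  T_i needs (1, 3, 2) <= (4, 5, 2) -> finishes; pool += (1, 1, 2) = (5, 6, 4)
  T_b needs (1, 6, 4) <= (5, 6, 4) -> finishes; pool += (1, 0, 1) = (6, 6, 5)
  blocked: T_g wants (5, 7, 4), pool (6, 6, 5) — not enough R2
  blocked: T_h wants (0, 8, 6), pool (6, 6, 5) — not enough R2 and R1
Post-grant, the permanently blocked set is T_g and T_h.


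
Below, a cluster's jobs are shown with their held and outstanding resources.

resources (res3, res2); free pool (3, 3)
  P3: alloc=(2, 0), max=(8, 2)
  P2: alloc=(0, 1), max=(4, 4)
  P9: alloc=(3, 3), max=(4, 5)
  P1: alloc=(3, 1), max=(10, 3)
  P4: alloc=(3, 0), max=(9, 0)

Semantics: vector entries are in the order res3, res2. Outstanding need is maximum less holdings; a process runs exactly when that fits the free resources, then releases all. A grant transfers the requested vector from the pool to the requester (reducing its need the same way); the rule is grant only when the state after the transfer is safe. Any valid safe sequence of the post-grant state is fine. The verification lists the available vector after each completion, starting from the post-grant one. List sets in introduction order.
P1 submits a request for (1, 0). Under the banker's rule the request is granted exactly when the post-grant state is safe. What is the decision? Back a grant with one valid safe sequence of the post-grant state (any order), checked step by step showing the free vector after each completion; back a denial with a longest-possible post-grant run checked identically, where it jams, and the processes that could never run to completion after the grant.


DENY. Granting would leave the state unsafe.
Key observation: once P9, P2 finish, the pool peaks at (5, 7) — and every remaining process still needs more res3 than that.
Pretend the grant happened; the run P9, P2 goes as far as possible. Verifying each step:
  pool = (2, 3)
  run P9 (needs (1, 2), free (2, 3)); after release of (3, 3) the pool is (5, 6)
  run P2 (needs (4, 3), free (5, 6)); after release of (0, 1) the pool is (5, 7)
  blocked: P3 wants (6, 2), pool (5, 7) — not enough res3
  blocked: P1 wants (6, 2), pool (5, 7) — not enough res3
  blocked: P4 wants (6, 0), pool (5, 7) — not enough res3
Processes that could never finish after the grant: P3, P1 and P4.


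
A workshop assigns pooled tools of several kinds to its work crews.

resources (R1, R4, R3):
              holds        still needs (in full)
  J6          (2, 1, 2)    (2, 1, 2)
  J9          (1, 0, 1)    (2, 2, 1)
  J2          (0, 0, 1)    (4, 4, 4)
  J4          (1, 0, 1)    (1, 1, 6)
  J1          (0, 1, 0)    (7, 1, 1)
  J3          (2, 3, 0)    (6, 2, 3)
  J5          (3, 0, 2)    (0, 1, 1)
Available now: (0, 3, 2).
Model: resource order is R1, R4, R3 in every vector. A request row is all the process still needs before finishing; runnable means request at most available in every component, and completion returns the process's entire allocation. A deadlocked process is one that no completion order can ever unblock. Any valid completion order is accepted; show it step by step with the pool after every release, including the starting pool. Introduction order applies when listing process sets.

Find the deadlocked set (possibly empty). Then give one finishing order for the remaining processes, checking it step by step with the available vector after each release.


Nothing here is deadlocked.
Key observation: J5 can run right away; the returned allocation unlocks the remaining processes in turn.
The rest can finish in the order J5, J6, J4, J9, J1, J2, J3. Check, step by step:
  pool = (0, 3, 2)
  run J5 (needs (0, 1, 1), free (0, 3, 2)); after release of (3, 0, 2) the pool is (3, 3, 4)
  run J6 (needs (2, 1, 2), free (3, 3, 4)); after release of (2, 1, 2) the pool is (5, 4, 6)
  run J4 (needs (1, 1, 6), free (5, 4, 6)); after release of (1, 0, 1) the pool is (6, 4, 7)
  run J9 (needs (2, 2, 1), free (6, 4, 7)); after release of (1, 0, 1) the pool is (7, 4, 8)
  run J1 (needs (7, 1, 1), free (7, 4, 8)); after release of (0, 1, 0) the pool is (7, 5, 8)
  run J2 (needs (4, 4, 4), free (7, 5, 8)); after release of (0, 0, 1) the pool is (7, 5, 9)
  run J3 (needs (6, 2, 3), free (7, 5, 9)); after release of (2, 3, 0) the pool is (9, 8, 9)


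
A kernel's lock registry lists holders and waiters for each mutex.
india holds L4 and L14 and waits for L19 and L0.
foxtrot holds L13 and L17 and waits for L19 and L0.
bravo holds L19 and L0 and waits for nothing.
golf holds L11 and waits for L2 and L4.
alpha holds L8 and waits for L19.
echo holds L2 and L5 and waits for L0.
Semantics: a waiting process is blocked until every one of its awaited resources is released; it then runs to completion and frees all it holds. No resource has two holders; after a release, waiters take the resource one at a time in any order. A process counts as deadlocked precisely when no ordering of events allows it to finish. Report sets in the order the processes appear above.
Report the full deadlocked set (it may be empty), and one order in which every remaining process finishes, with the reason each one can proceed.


No process is deadlocked.
Key observation: no waiting chain loops back on itself — every chain ends at a process that waits on nothing, so everyone eventually runs.
One completion order for the rest: bravo, echo, alpha, foxtrot, india, golf.
Step-by-step check:
  bravo waits on nothing -> runs at once and releases L19 and L0
  run echo (all its waits — L0 — are resolved); releases L2 and L5
  run alpha (all its waits — L19 — are resolved); releases L8
  run foxtrot (all its waits — L19 and L0 — are resolved); releases L13 and L17
  run india (all its waits — L19 and L0 — are resolved); releases L4 and L14
  run golf (all its waits — L2 and L4 — are resolved); releases L11


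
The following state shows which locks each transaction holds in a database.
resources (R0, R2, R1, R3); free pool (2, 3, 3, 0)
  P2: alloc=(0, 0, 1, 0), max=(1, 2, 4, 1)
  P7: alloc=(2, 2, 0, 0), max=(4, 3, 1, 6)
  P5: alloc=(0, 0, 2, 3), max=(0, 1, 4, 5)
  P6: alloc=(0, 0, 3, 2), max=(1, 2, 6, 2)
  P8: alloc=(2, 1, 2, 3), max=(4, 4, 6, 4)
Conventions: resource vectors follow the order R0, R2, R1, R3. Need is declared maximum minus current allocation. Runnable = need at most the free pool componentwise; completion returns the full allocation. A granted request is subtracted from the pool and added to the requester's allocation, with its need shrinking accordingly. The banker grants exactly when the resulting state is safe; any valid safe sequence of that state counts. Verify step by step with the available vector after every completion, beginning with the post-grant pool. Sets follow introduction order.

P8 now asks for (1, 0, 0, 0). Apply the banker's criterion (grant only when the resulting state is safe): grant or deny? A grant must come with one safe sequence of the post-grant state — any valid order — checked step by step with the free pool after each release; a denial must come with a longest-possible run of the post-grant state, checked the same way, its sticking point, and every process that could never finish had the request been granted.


GRANT. The post-grant state is safe; one safe sequence: P6, P5, P8, P2, P7.
Key observation: (1, 3, 3, 0) free after granting still covers P6 first, and each release covers the next.
Check on the post-grant state, step by step:
  pool = (1, 3, 3, 0)
  P6: need (1, 2, 3, 0) fits (1, 3, 3, 0); releases (0, 0, 3, 2), pool now (1, 3, 6, 2)
  P5: need (0, 1, 2, 2) fits (1, 3, 6, 2); releases (0, 0, 2, 3), pool now (1, 3, 8, 5)
  P8: need (1, 3, 4, 1) fits (1, 3, 8, 5); releases (3, 1, 2, 3), pool now (4, 4, 10, 8)
  P2: need (1, 2, 3, 1) fits (4, 4, 10, 8); releases (0, 0, 1, 0), pool now (4, 4, 11, 8)
  P7: need (2, 1, 1, 6) fits (4, 4, 11, 8); releases (2, 2, 0, 0), pool now (6, 6, 11, 8)
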